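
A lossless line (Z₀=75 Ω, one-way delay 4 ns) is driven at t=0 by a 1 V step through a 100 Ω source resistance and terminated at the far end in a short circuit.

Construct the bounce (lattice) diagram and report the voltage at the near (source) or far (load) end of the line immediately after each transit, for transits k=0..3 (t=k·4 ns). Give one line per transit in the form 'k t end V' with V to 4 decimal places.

0 0 source 0.4286
1 4 load 0.0000
2 8 source -0.0612
3 12 load 0.0000

Γ_L=-1.000000, Γ_S=0.142857; launch V₁=1·75/175=0.428571
k=0 src: V=0.4286
k=1 load: inc=0.428571, refl=0.428571·-1.000000=-0.4286; V=0.000000+0.428571+-0.428571=0.0000
k=2 src: inc=-0.428571, refl=-0.428571·0.142857=-0.0612; V=0.428571+-0.428571+-0.061224=-0.0612
k=3 load: inc=-0.061224, refl=-0.061224·-1.000000=0.0612; V=0.000000+-0.061224+0.061224=0.0000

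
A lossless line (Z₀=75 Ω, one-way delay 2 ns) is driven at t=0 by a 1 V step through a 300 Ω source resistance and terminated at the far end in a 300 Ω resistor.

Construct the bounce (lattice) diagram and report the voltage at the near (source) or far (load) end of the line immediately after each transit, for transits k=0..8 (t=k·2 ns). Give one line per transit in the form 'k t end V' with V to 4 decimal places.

0 0 source 0.2000
1 2 load 0.3200
2 4 source 0.3920
3 6 load 0.4352
4 8 source 0.4611
5 10 load 0.4767
6 12 source 0.4860
7 14 load 0.4916
8 16 source 0.4950

Γ_L=0.600000, Γ_S=0.600000; launch V₁=1·75/375=0.200000
k=0 src: V=0.2000
k=1 load: inc=0.200000, refl=0.200000·0.600000=0.1200; V=0.000000+0.200000+0.120000=0.3200
k=2 src: inc=0.120000, refl=0.120000·0.600000=0.0720; V=0.200000+0.120000+0.072000=0.3920
k=3 load: inc=0.072000, refl=0.072000·0.600000=0.0432; V=0.320000+0.072000+0.043200=0.4352
k=4 src: inc=0.043200, refl=0.043200·0.600000=0.0259; V=0.392000+0.043200+0.025920=0.4611
k=5 load: inc=0.025920, refl=0.025920·0.600000=0.0156; V=0.435200+0.025920+0.015552=0.4767
k=6 src: inc=0.015552, refl=0.015552·0.600000=0.0093; V=0.461120+0.015552+0.009331=0.4860
k=7 load: inc=0.009331, refl=0.009331·0.600000=0.0056; V=0.476672+0.009331+0.005599=0.4916
k=8 src: inc=0.005599, refl=0.005599·0.600000=0.0034; V=0.486003+0.005599+0.003359=0.4950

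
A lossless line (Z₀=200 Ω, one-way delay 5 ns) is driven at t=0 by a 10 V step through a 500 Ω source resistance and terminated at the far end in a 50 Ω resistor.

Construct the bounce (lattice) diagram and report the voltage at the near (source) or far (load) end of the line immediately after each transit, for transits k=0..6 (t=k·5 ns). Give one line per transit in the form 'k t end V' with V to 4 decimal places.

0 0 source 2.8571
1 5 load 1.1429
2 10 source 0.4082
3 15 load 0.8490
4 20 source 1.0379
5 25 load 0.9245
6 30 source 0.8760

Γ_L=-0.600000, Γ_S=0.428571; launch V₁=10·200/700=2.857143
k=0 src: V=2.8571
k=1 load: inc=2.857143, refl=2.857143·-0.600000=-1.7143; V=0.000000+2.857143+-1.714286=1.1429
k=2 src: inc=-1.714286, refl=-1.714286·0.428571=-0.7347; V=2.857143+-1.714286+-0.734694=0.4082
k=3 load: inc=-0.734694, refl=-0.734694·-0.600000=0.4408; V=1.142857+-0.734694+0.440816=0.8490
k=4 src: inc=0.440816, refl=0.440816·0.428571=0.1889; V=0.408163+0.440816+0.188921=1.0379
k=5 load: inc=0.188921, refl=0.188921·-0.600000=-0.1134; V=0.848980+0.188921+-0.113353=0.9245
k=6 src: inc=-0.113353, refl=-0.113353·0.428571=-0.0486; V=1.037901+-0.113353+-0.048580=0.8760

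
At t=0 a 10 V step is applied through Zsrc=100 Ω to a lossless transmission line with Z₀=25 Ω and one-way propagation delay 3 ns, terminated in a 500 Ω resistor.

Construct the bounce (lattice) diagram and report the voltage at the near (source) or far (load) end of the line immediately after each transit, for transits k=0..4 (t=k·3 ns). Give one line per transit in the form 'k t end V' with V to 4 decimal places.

0 0 source 2.0000
1 3 load 3.8095
2 6 source 4.8952
3 9 load 5.8776
4 12 source 6.4669

Γ_L=0.904762, Γ_S=0.600000; launch V₁=10·25/125=2.000000
k=0 src: V=2.0000
k=1 load: inc=2.000000, refl=2.000000·0.904762=1.8095; V=0.000000+2.000000+1.809524=3.8095
k=2 src: inc=1.809524, refl=1.809524·0.600000=1.0857; V=2.000000+1.809524+1.085714=4.8952
k=3 load: inc=1.085714, refl=1.085714·0.904762=0.9823; V=3.809524+1.085714+0.982313=5.8776
k=4 src: inc=0.982313, refl=0.982313·0.600000=0.5894; V=4.895238+0.982313+0.589388=6.4669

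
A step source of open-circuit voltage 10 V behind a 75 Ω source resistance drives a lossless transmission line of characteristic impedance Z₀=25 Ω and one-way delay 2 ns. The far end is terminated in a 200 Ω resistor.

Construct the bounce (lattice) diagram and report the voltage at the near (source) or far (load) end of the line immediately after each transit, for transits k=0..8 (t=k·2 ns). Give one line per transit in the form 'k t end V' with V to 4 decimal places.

Γ_L=0.777778, Γ_S=0.500000; launch V₁=10·25/100=2.500000
k=0 src: V=2.5000
k=1 load: inc=2.500000, refl=2.500000·0.777778=1.9444; V=0.000000+2.500000+1.944444=4.4444
k=2 src: inc=1.944444, refl=1.944444·0.500000=0.9722; V=2.500000+1.944444+0.972222=5.4167
k=3 load: inc=0.972222, refl=0.972222·0.777778=0.7562; V=4.444444+0.972222+0.756173=6.1728
k=4 src: inc=0.756173, refl=0.756173·0.500000=0.3781; V=5.416667+0.756173+0.378086=6.5509
k=5 load: inc=0.378086, refl=0.378086·0.777778=0.2941; V=6.172840+0.378086+0.294067=6.8450
k=6 src: inc=0.294067, refl=0.294067·0.500000=0.1470; V=6.550926+0.294067+0.147034=6.9920
k=7 load: inc=0.147034, refl=0.147034·0.777778=0.1144; V=6.844993+0.147034+0.114359=7.1064
k=8 src: inc=0.114359, refl=0.114359·0.500000=0.0572; V=6.992027+0.114359+0.057180=7.1636

0 0 source 2.5000
1 2 load 4.4444
2 4 source 5.4167
3 6 load 6.1728
4 8 source 6.5509
5 10 load 6.8450
6 12 source 6.9920
7 14 load 7.1064
8 16 source 7.1636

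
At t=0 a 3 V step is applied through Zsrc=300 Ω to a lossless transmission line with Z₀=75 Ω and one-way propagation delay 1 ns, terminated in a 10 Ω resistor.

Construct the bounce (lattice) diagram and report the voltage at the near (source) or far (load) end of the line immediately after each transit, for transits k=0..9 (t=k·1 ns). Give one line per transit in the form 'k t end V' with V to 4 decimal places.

Γ_L=-0.764706, Γ_S=0.600000; launch V₁=3·75/375=0.600000
k=0 src: V=0.6000
k=1 load: inc=0.600000, refl=0.600000·-0.764706=-0.4588; V=0.000000+0.600000+-0.458824=0.1412
k=2 src: inc=-0.458824, refl=-0.458824·0.600000=-0.2753; V=0.600000+-0.458824+-0.275294=-0.1341
k=3 load: inc=-0.275294, refl=-0.275294·-0.764706=0.2105; V=0.141176+-0.275294+0.210519=0.0764
k=4 src: inc=0.210519, refl=0.210519·0.600000=0.1263; V=-0.134118+0.210519+0.126311=0.2027
k=5 load: inc=0.126311, refl=0.126311·-0.764706=-0.0966; V=0.076401+0.126311+-0.096591=0.1061
k=6 src: inc=-0.096591, refl=-0.096591·0.600000=-0.0580; V=0.202713+-0.096591+-0.057955=0.0482
k=7 load: inc=-0.057955, refl=-0.057955·-0.764706=0.0443; V=0.106122+-0.057955+0.044318=0.0925
k=8 src: inc=0.044318, refl=0.044318·0.600000=0.0266; V=0.048167+0.044318+0.026591=0.1191
k=9 load: inc=0.026591, refl=0.026591·-0.764706=-0.0203; V=0.092485+0.026591+-0.020334=0.0987

0 0 source 0.6000
1 1 load 0.1412
2 2 source -0.1341
3 3 load 0.0764
4 4 source 0.2027
5 5 load 0.1061
6 6 source 0.0482
7 7 load 0.0925
8 8 source 0.1191
9 9 load 0.0987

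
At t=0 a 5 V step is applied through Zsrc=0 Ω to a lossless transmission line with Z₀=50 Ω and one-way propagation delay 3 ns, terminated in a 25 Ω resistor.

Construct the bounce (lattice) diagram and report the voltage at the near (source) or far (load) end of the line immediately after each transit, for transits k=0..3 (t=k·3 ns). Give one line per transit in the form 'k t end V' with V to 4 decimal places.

0 0 source 5.0000
1 3 load 3.3333
2 6 source 5.0000
3 9 load 4.4444

Γ_L=-0.333333, Γ_S=-1.000000; launch V₁=5·50/50=5.000000
k=0 src: V=5.0000
k=1 load: inc=5.000000, refl=5.000000·-0.333333=-1.6667; V=0.000000+5.000000+-1.666667=3.3333
k=2 src: inc=-1.666667, refl=-1.666667·-1.000000=1.6667; V=5.000000+-1.666667+1.666667=5.0000
k=3 load: inc=1.666667, refl=1.666667·-0.333333=-0.5556; V=3.333333+1.666667+-0.555556=4.4444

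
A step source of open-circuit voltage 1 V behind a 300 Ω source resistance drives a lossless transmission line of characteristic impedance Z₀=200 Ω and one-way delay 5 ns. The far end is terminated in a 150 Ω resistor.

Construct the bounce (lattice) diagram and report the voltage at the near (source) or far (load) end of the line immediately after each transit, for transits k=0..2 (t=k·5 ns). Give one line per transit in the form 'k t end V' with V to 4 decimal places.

0 0 source 0.4000
1 5 load 0.3429
2 10 source 0.3314

Γ_L=-0.142857, Γ_S=0.200000; launch V₁=1·200/500=0.400000
k=0 src: V=0.4000
k=1 load: inc=0.400000, refl=0.400000·-0.142857=-0.0571; V=0.000000+0.400000+-0.057143=0.3429
k=2 src: inc=-0.057143, refl=-0.057143·0.200000=-0.0114; V=0.400000+-0.057143+-0.011429=0.3314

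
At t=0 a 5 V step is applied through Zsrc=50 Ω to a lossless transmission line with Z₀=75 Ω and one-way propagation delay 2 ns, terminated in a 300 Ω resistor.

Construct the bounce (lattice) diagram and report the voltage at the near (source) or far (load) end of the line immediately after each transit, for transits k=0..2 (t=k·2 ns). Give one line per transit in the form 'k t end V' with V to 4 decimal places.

Γ_L=0.600000, Γ_S=-0.200000; launch V₁=5·75/125=3.000000
k=0 src: V=3.0000
k=1 load: inc=3.000000, refl=3.000000·0.600000=1.8000; V=0.000000+3.000000+1.800000=4.8000
k=2 src: inc=1.800000, refl=1.800000·-0.200000=-0.3600; V=3.000000+1.800000+-0.360000=4.4400

0 0 source 3.0000
1 2 load 4.8000
2 4 source 4.4400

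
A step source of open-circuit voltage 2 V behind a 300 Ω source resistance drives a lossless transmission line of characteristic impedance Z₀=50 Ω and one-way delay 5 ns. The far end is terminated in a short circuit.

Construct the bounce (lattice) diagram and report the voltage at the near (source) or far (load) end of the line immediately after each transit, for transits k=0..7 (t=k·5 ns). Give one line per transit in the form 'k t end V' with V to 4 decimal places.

Γ_L=-1.000000, Γ_S=0.714286; launch V₁=2·50/350=0.285714
k=0 src: V=0.2857
k=1 load: inc=0.285714, refl=0.285714·-1.000000=-0.2857; V=0.000000+0.285714+-0.285714=0.0000
k=2 src: inc=-0.285714, refl=-0.285714·0.714286=-0.2041; V=0.285714+-0.285714+-0.204082=-0.2041
k=3 load: inc=-0.204082, refl=-0.204082·-1.000000=0.2041; V=0.000000+-0.204082+0.204082=0.0000
k=4 src: inc=0.204082, refl=0.204082·0.714286=0.1458; V=-0.204082+0.204082+0.145773=0.1458
k=5 load: inc=0.145773, refl=0.145773·-1.000000=-0.1458; V=0.000000+0.145773+-0.145773=0.0000
k=6 src: inc=-0.145773, refl=-0.145773·0.714286=-0.1041; V=0.145773+-0.145773+-0.104123=-0.1041
k=7 load: inc=-0.104123, refl=-0.104123·-1.000000=0.1041; V=0.000000+-0.104123+0.104123=0.0000

0 0 source 0.2857
1 5 load 0.0000
2 10 source -0.2041
3 15 load 0.0000
4 20 source 0.1458
5 25 load 0.0000
6 30 source -0.1041
7 35 load 0.0000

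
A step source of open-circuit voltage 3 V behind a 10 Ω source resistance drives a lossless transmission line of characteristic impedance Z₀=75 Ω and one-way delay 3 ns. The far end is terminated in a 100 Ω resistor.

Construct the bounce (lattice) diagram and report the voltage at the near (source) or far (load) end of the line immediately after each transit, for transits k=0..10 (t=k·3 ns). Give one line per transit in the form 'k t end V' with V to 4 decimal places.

0 0 source 2.6471
1 3 load 3.0252
2 6 source 2.7360
3 9 load 2.6947
4 12 source 2.7263
5 15 load 2.7308
6 18 source 2.7274
7 21 load 2.7269
8 24 source 2.7273
9 27 load 2.7273
10 30 source 2.7273

Γ_L=0.142857, Γ_S=-0.764706; launch V₁=3·75/85=2.647059
k=0 src: V=2.6471
k=1 load: inc=2.647059, refl=2.647059·0.142857=0.3782; V=0.000000+2.647059+0.378151=3.0252
k=2 src: inc=0.378151, refl=0.378151·-0.764706=-0.2892; V=2.647059+0.378151+-0.289174=2.7360
k=3 load: inc=-0.289174, refl=-0.289174·0.142857=-0.0413; V=3.025210+-0.289174+-0.041311=2.6947
k=4 src: inc=-0.041311, refl=-0.041311·-0.764706=0.0316; V=2.736036+-0.041311+0.031590=2.7263
k=5 load: inc=0.031590, refl=0.031590·0.142857=0.0045; V=2.694725+0.031590+0.004513=2.7308
k=6 src: inc=0.004513, refl=0.004513·-0.764706=-0.0035; V=2.726315+0.004513+-0.003451=2.7274
k=7 load: inc=-0.003451, refl=-0.003451·0.142857=-0.0005; V=2.730828+-0.003451+-0.000493=2.7269
k=8 src: inc=-0.000493, refl=-0.000493·-0.764706=0.0004; V=2.727377+-0.000493+0.000377=2.7273
k=9 load: inc=0.000377, refl=0.000377·0.142857=0.0001; V=2.726884+0.000377+0.000054=2.7273
k=10 src: inc=0.000054, refl=0.000054·-0.764706=-0.0000; V=2.727261+0.000054+-0.000041=2.7273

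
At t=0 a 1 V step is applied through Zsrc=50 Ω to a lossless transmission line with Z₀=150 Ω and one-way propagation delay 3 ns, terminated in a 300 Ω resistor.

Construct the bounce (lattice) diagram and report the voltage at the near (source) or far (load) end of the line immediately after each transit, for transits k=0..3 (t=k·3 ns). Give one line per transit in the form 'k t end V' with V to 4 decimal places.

Γ_L=0.333333, Γ_S=-0.500000; launch V₁=1·150/200=0.750000
k=0 src: V=0.7500
k=1 load: inc=0.750000, refl=0.750000·0.333333=0.2500; V=0.000000+0.750000+0.250000=1.0000
k=2 src: inc=0.250000, refl=0.250000·-0.500000=-0.1250; V=0.750000+0.250000+-0.125000=0.8750
k=3 load: inc=-0.125000, refl=-0.125000·0.333333=-0.0417; V=1.000000+-0.125000+-0.041667=0.8333

0 0 source 0.7500
1 3 load 1.0000
2 6 source 0.8750
3 9 load 0.8333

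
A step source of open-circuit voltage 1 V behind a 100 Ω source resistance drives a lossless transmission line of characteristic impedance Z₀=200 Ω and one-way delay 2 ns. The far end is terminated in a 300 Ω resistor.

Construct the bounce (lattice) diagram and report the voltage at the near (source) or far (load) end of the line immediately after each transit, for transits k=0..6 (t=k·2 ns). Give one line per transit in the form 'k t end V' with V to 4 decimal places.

0 0 source 0.6667
1 2 load 0.8000
2 4 source 0.7556
3 6 load 0.7467
4 8 source 0.7496
5 10 load 0.7502
6 12 source 0.7500

Γ_L=0.200000, Γ_S=-0.333333; launch V₁=1·200/300=0.666667
k=0 src: V=0.6667
k=1 load: inc=0.666667, refl=0.666667·0.200000=0.1333; V=0.000000+0.666667+0.133333=0.8000
k=2 src: inc=0.133333, refl=0.133333·-0.333333=-0.0444; V=0.666667+0.133333+-0.044444=0.7556
k=3 load: inc=-0.044444, refl=-0.044444·0.200000=-0.0089; V=0.800000+-0.044444+-0.008889=0.7467
k=4 src: inc=-0.008889, refl=-0.008889·-0.333333=0.0030; V=0.755556+-0.008889+0.002963=0.7496
k=5 load: inc=0.002963, refl=0.002963·0.200000=0.0006; V=0.746667+0.002963+0.000593=0.7502
k=6 src: inc=0.000593, refl=0.000593·-0.333333=-0.0002; V=0.749630+0.000593+-0.000198=0.7500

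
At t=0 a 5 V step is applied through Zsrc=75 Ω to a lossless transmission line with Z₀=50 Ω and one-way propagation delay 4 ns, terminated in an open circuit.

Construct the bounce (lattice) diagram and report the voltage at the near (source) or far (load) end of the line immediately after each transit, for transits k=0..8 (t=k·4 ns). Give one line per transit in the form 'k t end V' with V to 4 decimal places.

Γ_L=1.000000, Γ_S=0.200000; launch V₁=5·50/125=2.000000
k=0 src: V=2.0000
k=1 load: inc=2.000000, refl=2.000000·1.000000=2.0000; V=0.000000+2.000000+2.000000=4.0000
k=2 src: inc=2.000000, refl=2.000000·0.200000=0.4000; V=2.000000+2.000000+0.400000=4.4000
k=3 load: inc=0.400000, refl=0.400000·1.000000=0.4000; V=4.000000+0.400000+0.400000=4.8000
k=4 src: inc=0.400000, refl=0.400000·0.200000=0.0800; V=4.400000+0.400000+0.080000=4.8800
k=5 load: inc=0.080000, refl=0.080000·1.000000=0.0800; V=4.800000+0.080000+0.080000=4.9600
k=6 src: inc=0.080000, refl=0.080000·0.200000=0.0160; V=4.880000+0.080000+0.016000=4.9760
k=7 load: inc=0.016000, refl=0.016000·1.000000=0.0160; V=4.960000+0.016000+0.016000=4.9920
k=8 src: inc=0.016000, refl=0.016000·0.200000=0.0032; V=4.976000+0.016000+0.003200=4.9952

0 0 source 2.0000
1 4 load 4.0000
2 8 source 4.4000
3 12 load 4.8000
4 16 source 4.8800
5 20 load 4.9600
6 24 source 4.9760
7 28 load 4.9920
8 32 source 4.9952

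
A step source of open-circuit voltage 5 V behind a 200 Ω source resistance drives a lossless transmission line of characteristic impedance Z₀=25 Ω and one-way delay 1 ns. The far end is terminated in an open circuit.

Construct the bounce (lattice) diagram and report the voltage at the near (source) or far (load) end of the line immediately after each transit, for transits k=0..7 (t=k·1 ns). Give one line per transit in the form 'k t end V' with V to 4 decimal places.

Γ_L=1.000000, Γ_S=0.777778; launch V₁=5·25/225=0.555556
k=0 src: V=0.5556
k=1 load: inc=0.555556, refl=0.555556·1.000000=0.5556; V=0.000000+0.555556+0.555556=1.1111
k=2 src: inc=0.555556, refl=0.555556·0.777778=0.4321; V=0.555556+0.555556+0.432099=1.5432
k=3 load: inc=0.432099, refl=0.432099·1.000000=0.4321; V=1.111111+0.432099+0.432099=1.9753
k=4 src: inc=0.432099, refl=0.432099·0.777778=0.3361; V=1.543210+0.432099+0.336077=2.3114
k=5 load: inc=0.336077, refl=0.336077·1.000000=0.3361; V=1.975309+0.336077+0.336077=2.6475
k=6 src: inc=0.336077, refl=0.336077·0.777778=0.2614; V=2.311385+0.336077+0.261393=2.9089
k=7 load: inc=0.261393, refl=0.261393·1.000000=0.2614; V=2.647462+0.261393+0.261393=3.1702

0 0 source 0.5556
1 1 load 1.1111
2 2 source 1.5432
3 3 load 1.9753
4 4 source 2.3114
5 5 load 2.6475
6 6 source 2.9089
7 7 load 3.1702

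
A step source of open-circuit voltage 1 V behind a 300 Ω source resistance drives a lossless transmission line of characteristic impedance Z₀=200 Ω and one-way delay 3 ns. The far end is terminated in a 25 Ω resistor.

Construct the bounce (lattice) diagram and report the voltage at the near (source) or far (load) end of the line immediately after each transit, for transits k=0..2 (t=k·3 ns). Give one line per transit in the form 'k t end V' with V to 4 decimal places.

0 0 source 0.4000
1 3 load 0.0889
2 6 source 0.0267

Γ_L=-0.777778, Γ_S=0.200000; launch V₁=1·200/500=0.400000
k=0 src: V=0.4000
k=1 load: inc=0.400000, refl=0.400000·-0.777778=-0.3111; V=0.000000+0.400000+-0.311111=0.0889
k=2 src: inc=-0.311111, refl=-0.311111·0.200000=-0.0622; V=0.400000+-0.311111+-0.062222=0.0267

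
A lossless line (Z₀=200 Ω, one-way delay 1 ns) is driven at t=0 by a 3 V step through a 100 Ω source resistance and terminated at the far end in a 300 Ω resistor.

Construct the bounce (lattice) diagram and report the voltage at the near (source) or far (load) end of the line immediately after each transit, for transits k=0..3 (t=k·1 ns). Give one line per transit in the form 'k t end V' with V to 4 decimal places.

Γ_L=0.200000, Γ_S=-0.333333; launch V₁=3·200/300=2.000000
k=0 src: V=2.0000
k=1 load: inc=2.000000, refl=2.000000·0.200000=0.4000; V=0.000000+2.000000+0.400000=2.4000
k=2 src: inc=0.400000, refl=0.400000·-0.333333=-0.1333; V=2.000000+0.400000+-0.133333=2.2667
k=3 load: inc=-0.133333, refl=-0.133333·0.200000=-0.0267; V=2.400000+-0.133333+-0.026667=2.2400

0 0 source 2.0000
1 1 load 2.4000
2 2 source 2.2667
3 3 load 2.2400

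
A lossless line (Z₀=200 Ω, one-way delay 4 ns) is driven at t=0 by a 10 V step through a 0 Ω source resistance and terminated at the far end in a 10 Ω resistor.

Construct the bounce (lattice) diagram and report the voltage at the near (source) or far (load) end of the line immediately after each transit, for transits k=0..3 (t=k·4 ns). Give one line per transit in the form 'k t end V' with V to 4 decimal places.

Γ_L=-0.904762, Γ_S=-1.000000; launch V₁=10·200/200=10.000000
k=0 src: V=10.0000
k=1 load: inc=10.000000, refl=10.000000·-0.904762=-9.0476; V=0.000000+10.000000+-9.047619=0.9524
k=2 src: inc=-9.047619, refl=-9.047619·-1.000000=9.0476; V=10.000000+-9.047619+9.047619=10.0000
k=3 load: inc=9.047619, refl=9.047619·-0.904762=-8.1859; V=0.952381+9.047619+-8.185941=1.8141

0 0 source 10.0000
1 4 load 0.9524
2 8 source 10.0000
3 12 load 1.8141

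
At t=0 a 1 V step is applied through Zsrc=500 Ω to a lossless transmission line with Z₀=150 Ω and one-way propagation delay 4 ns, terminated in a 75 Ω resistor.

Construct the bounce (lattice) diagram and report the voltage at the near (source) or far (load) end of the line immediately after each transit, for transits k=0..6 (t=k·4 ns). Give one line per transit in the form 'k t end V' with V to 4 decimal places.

Γ_L=-0.333333, Γ_S=0.538462; launch V₁=1·150/650=0.230769
k=0 src: V=0.2308
k=1 load: inc=0.230769, refl=0.230769·-0.333333=-0.0769; V=0.000000+0.230769+-0.076923=0.1538
k=2 src: inc=-0.076923, refl=-0.076923·0.538462=-0.0414; V=0.230769+-0.076923+-0.041420=0.1124
k=3 load: inc=-0.041420, refl=-0.041420·-0.333333=0.0138; V=0.153846+-0.041420+0.013807=0.1262
k=4 src: inc=0.013807, refl=0.013807·0.538462=0.0074; V=0.112426+0.013807+0.007434=0.1337
k=5 load: inc=0.007434, refl=0.007434·-0.333333=-0.0025; V=0.126233+0.007434+-0.002478=0.1312
k=6 src: inc=-0.002478, refl=-0.002478·0.538462=-0.0013; V=0.133667+-0.002478+-0.001334=0.1299

0 0 source 0.2308
1 4 load 0.1538
2 8 source 0.1124
3 12 load 0.1262
4 16 source 0.1337
5 20 load 0.1312
6 24 source 0.1299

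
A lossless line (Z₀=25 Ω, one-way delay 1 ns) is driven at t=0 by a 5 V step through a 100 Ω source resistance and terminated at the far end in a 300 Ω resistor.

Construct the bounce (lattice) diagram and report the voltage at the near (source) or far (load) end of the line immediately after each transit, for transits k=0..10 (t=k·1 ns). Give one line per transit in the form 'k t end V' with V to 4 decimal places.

0 0 source 1.0000
1 1 load 1.8462
2 2 source 2.3538
3 3 load 2.7834
4 4 source 3.0412
5 5 load 3.2593
6 6 source 3.3901
7 7 load 3.5009
8 8 source 3.5673
9 9 load 3.6235
10 10 source 3.6572

Γ_L=0.846154, Γ_S=0.600000; launch V₁=5·25/125=1.000000
k=0 src: V=1.0000
k=1 load: inc=1.000000, refl=1.000000·0.846154=0.8462; V=0.000000+1.000000+0.846154=1.8462
k=2 src: inc=0.846154, refl=0.846154·0.600000=0.5077; V=1.000000+0.846154+0.507692=2.3538
k=3 load: inc=0.507692, refl=0.507692·0.846154=0.4296; V=1.846154+0.507692+0.429586=2.7834
k=4 src: inc=0.429586, refl=0.429586·0.600000=0.2578; V=2.353846+0.429586+0.257751=3.0412
k=5 load: inc=0.257751, refl=0.257751·0.846154=0.2181; V=2.783432+0.257751+0.218097=3.2593
k=6 src: inc=0.218097, refl=0.218097·0.600000=0.1309; V=3.041183+0.218097+0.130858=3.3901
k=7 load: inc=0.130858, refl=0.130858·0.846154=0.1107; V=3.259281+0.130858+0.110726=3.5009
k=8 src: inc=0.110726, refl=0.110726·0.600000=0.0664; V=3.390139+0.110726+0.066436=3.5673
k=9 load: inc=0.066436, refl=0.066436·0.846154=0.0562; V=3.500866+0.066436+0.056215=3.6235
k=10 src: inc=0.056215, refl=0.056215·0.600000=0.0337; V=3.567301+0.056215+0.033729=3.6572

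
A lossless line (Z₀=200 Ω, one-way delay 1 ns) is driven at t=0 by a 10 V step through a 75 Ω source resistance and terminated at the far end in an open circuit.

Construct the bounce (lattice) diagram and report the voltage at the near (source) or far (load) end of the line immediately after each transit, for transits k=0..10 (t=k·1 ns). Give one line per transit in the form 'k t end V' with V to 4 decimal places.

0 0 source 7.2727
1 1 load 14.5455
2 2 source 11.2397
3 3 load 7.9339
4 4 source 9.4365
5 5 load 10.9391
6 6 source 10.2561
7 7 load 9.5731
8 8 source 9.8836
9 9 load 10.1940
10 10 source 10.0529

Γ_L=1.000000, Γ_S=-0.454545; launch V₁=10·200/275=7.272727
k=0 src: V=7.2727
k=1 load: inc=7.272727, refl=7.272727·1.000000=7.2727; V=0.000000+7.272727+7.272727=14.5455
k=2 src: inc=7.272727, refl=7.272727·-0.454545=-3.3058; V=7.272727+7.272727+-3.305785=11.2397
k=3 load: inc=-3.305785, refl=-3.305785·1.000000=-3.3058; V=14.545455+-3.305785+-3.305785=7.9339
k=4 src: inc=-3.305785, refl=-3.305785·-0.454545=1.5026; V=11.239669+-3.305785+1.502630=9.4365
k=5 load: inc=1.502630, refl=1.502630·1.000000=1.5026; V=7.933884+1.502630+1.502630=10.9391
k=6 src: inc=1.502630, refl=1.502630·-0.454545=-0.6830; V=9.436514+1.502630+-0.683013=10.2561
k=7 load: inc=-0.683013, refl=-0.683013·1.000000=-0.6830; V=10.939144+-0.683013+-0.683013=9.5731
k=8 src: inc=-0.683013, refl=-0.683013·-0.454545=0.3105; V=10.256130+-0.683013+0.310461=9.8836
k=9 load: inc=0.310461, refl=0.310461·1.000000=0.3105; V=9.573117+0.310461+0.310461=10.1940
k=10 src: inc=0.310461, refl=0.310461·-0.454545=-0.1411; V=9.883577+0.310461+-0.141118=10.0529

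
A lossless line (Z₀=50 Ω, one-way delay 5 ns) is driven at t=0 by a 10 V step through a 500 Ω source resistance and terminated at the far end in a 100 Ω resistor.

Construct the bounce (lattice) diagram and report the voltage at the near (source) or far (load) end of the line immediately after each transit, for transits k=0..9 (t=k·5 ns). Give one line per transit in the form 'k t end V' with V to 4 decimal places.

0 0 source 0.9091
1 5 load 1.2121
2 10 source 1.4601
3 15 load 1.5427
4 20 source 1.6103
5 25 load 1.6329
6 30 source 1.6513
7 35 load 1.6574
8 40 source 1.6625
9 45 load 1.6642

Γ_L=0.333333, Γ_S=0.818182; launch V₁=10·50/550=0.909091
k=0 src: V=0.9091
k=1 load: inc=0.909091, refl=0.909091·0.333333=0.3030; V=0.000000+0.909091+0.303030=1.2121
k=2 src: inc=0.303030, refl=0.303030·0.818182=0.2479; V=0.909091+0.303030+0.247934=1.4601
k=3 load: inc=0.247934, refl=0.247934·0.333333=0.0826; V=1.212121+0.247934+0.082645=1.5427
k=4 src: inc=0.082645, refl=0.082645·0.818182=0.0676; V=1.460055+0.082645+0.067618=1.6103
k=5 load: inc=0.067618, refl=0.067618·0.333333=0.0225; V=1.542700+0.067618+0.022539=1.6329
k=6 src: inc=0.022539, refl=0.022539·0.818182=0.0184; V=1.610318+0.022539+0.018441=1.6513
k=7 load: inc=0.018441, refl=0.018441·0.333333=0.0061; V=1.632858+0.018441+0.006147=1.6574
k=8 src: inc=0.006147, refl=0.006147·0.818182=0.0050; V=1.651299+0.006147+0.005029=1.6625
k=9 load: inc=0.005029, refl=0.005029·0.333333=0.0017; V=1.657446+0.005029+0.001676=1.6642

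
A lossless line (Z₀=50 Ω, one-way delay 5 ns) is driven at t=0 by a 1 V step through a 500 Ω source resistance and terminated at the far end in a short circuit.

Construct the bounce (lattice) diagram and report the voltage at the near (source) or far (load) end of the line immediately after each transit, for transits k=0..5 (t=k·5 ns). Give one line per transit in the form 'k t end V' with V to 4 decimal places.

Γ_L=-1.000000, Γ_S=0.818182; launch V₁=1·50/550=0.090909
k=0 src: V=0.0909
k=1 load: inc=0.090909, refl=0.090909·-1.000000=-0.0909; V=0.000000+0.090909+-0.090909=0.0000
k=2 src: inc=-0.090909, refl=-0.090909·0.818182=-0.0744; V=0.090909+-0.090909+-0.074380=-0.0744
k=3 load: inc=-0.074380, refl=-0.074380·-1.000000=0.0744; V=0.000000+-0.074380+0.074380=0.0000
k=4 src: inc=0.074380, refl=0.074380·0.818182=0.0609; V=-0.074380+0.074380+0.060856=0.0609
k=5 load: inc=0.060856, refl=0.060856·-1.000000=-0.0609; V=0.000000+0.060856+-0.060856=0.0000

0 0 source 0.0909
1 5 load 0.0000
2 10 source -0.0744
3 15 load 0.0000
4 20 source 0.0609
5 25 load 0.0000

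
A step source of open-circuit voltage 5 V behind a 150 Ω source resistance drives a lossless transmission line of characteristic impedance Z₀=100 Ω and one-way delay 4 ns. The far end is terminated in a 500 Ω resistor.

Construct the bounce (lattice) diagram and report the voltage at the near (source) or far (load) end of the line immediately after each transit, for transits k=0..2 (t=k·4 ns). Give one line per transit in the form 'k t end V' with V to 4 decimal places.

Γ_L=0.666667, Γ_S=0.200000; launch V₁=5·100/250=2.000000
k=0 src: V=2.0000
k=1 load: inc=2.000000, refl=2.000000·0.666667=1.3333; V=0.000000+2.000000+1.333333=3.3333
k=2 src: inc=1.333333, refl=1.333333·0.200000=0.2667; V=2.000000+1.333333+0.266667=3.6000

0 0 source 2.0000
1 4 load 3.3333
2 8 source 3.6000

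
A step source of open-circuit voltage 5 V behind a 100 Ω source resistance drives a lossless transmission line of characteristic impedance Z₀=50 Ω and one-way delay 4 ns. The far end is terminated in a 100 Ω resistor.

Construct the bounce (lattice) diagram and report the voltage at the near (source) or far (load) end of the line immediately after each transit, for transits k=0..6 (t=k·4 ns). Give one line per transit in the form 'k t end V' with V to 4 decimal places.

Γ_L=0.333333, Γ_S=0.333333; launch V₁=5·50/150=1.666667
k=0 src: V=1.6667
k=1 load: inc=1.666667, refl=1.666667·0.333333=0.5556; V=0.000000+1.666667+0.555556=2.2222
k=2 src: inc=0.555556, refl=0.555556·0.333333=0.1852; V=1.666667+0.555556+0.185185=2.4074
k=3 load: inc=0.185185, refl=0.185185·0.333333=0.0617; V=2.222222+0.185185+0.061728=2.4691
k=4 src: inc=0.061728, refl=0.061728·0.333333=0.0206; V=2.407407+0.061728+0.020576=2.4897
k=5 load: inc=0.020576, refl=0.020576·0.333333=0.0069; V=2.469136+0.020576+0.006859=2.4966
k=6 src: inc=0.006859, refl=0.006859·0.333333=0.0023; V=2.489712+0.006859+0.002286=2.4989

0 0 source 1.6667
1 4 load 2.2222
2 8 source 2.4074
3 12 load 2.4691
4 16 source 2.4897
5 20 load 2.4966
6 24 source 2.4989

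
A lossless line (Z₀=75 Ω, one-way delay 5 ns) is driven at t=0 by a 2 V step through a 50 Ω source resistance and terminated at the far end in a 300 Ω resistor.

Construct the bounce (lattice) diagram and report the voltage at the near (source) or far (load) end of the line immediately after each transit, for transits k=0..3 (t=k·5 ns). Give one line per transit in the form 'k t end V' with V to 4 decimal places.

Γ_L=0.600000, Γ_S=-0.200000; launch V₁=2·75/125=1.200000
k=0 src: V=1.2000
k=1 load: inc=1.200000, refl=1.200000·0.600000=0.7200; V=0.000000+1.200000+0.720000=1.9200
k=2 src: inc=0.720000, refl=0.720000·-0.200000=-0.1440; V=1.200000+0.720000+-0.144000=1.7760
k=3 load: inc=-0.144000, refl=-0.144000·0.600000=-0.0864; V=1.920000+-0.144000+-0.086400=1.6896

0 0 source 1.2000
1 5 load 1.9200
2 10 source 1.7760
3 15 load 1.6896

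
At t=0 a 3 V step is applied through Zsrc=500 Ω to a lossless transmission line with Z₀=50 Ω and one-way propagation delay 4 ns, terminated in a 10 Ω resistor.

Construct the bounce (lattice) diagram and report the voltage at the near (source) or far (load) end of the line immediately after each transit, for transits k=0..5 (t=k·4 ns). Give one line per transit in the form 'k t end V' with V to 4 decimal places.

Γ_L=-0.666667, Γ_S=0.818182; launch V₁=3·50/550=0.272727
k=0 src: V=0.2727
k=1 load: inc=0.272727, refl=0.272727·-0.666667=-0.1818; V=0.000000+0.272727+-0.181818=0.0909
k=2 src: inc=-0.181818, refl=-0.181818·0.818182=-0.1488; V=0.272727+-0.181818+-0.148760=-0.0579
k=3 load: inc=-0.148760, refl=-0.148760·-0.666667=0.0992; V=0.090909+-0.148760+0.099174=0.0413
k=4 src: inc=0.099174, refl=0.099174·0.818182=0.0811; V=-0.057851+0.099174+0.081142=0.1225
k=5 load: inc=0.081142, refl=0.081142·-0.666667=-0.0541; V=0.041322+0.081142+-0.054095=0.0684

0 0 source 0.2727
1 4 load 0.0909
2 8 source -0.0579
3 12 load 0.0413
4 16 source 0.1225
5 20 load 0.0684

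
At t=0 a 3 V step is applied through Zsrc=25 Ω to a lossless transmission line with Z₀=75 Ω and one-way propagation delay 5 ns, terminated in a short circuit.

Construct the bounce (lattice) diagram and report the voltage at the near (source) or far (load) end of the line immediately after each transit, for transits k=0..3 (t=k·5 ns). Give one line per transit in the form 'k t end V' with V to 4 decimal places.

Γ_L=-1.000000, Γ_S=-0.500000; launch V₁=3·75/100=2.250000
k=0 src: V=2.2500
k=1 load: inc=2.250000, refl=2.250000·-1.000000=-2.2500; V=0.000000+2.250000+-2.250000=0.0000
k=2 src: inc=-2.250000, refl=-2.250000·-0.500000=1.1250; V=2.250000+-2.250000+1.125000=1.1250
k=3 load: inc=1.125000, refl=1.125000·-1.000000=-1.1250; V=0.000000+1.125000+-1.125000=0.0000

0 0 source 2.2500
1 5 load 0.0000
2 10 source 1.1250
3 15 load 0.0000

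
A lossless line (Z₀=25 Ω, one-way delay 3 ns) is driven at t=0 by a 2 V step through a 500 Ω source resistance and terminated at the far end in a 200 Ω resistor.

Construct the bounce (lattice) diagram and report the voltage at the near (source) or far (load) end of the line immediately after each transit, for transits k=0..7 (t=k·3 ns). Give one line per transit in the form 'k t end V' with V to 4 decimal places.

Γ_L=0.777778, Γ_S=0.904762; launch V₁=2·25/525=0.095238
k=0 src: V=0.0952
k=1 load: inc=0.095238, refl=0.095238·0.777778=0.0741; V=0.000000+0.095238+0.074074=0.1693
k=2 src: inc=0.074074, refl=0.074074·0.904762=0.0670; V=0.095238+0.074074+0.067019=0.2363
k=3 load: inc=0.067019, refl=0.067019·0.777778=0.0521; V=0.169312+0.067019+0.052126=0.2885
k=4 src: inc=0.052126, refl=0.052126·0.904762=0.0472; V=0.236332+0.052126+0.047162=0.3356
k=5 load: inc=0.047162, refl=0.047162·0.777778=0.0367; V=0.288458+0.047162+0.036681=0.3723
k=6 src: inc=0.036681, refl=0.036681·0.904762=0.0332; V=0.335620+0.036681+0.033188=0.4055
k=7 load: inc=0.033188, refl=0.033188·0.777778=0.0258; V=0.372301+0.033188+0.025813=0.4313

0 0 source 0.0952
1 3 load 0.1693
2 6 source 0.2363
3 9 load 0.2885
4 12 source 0.3356
5 15 load 0.3723
6 18 source 0.4055
7 21 load 0.4313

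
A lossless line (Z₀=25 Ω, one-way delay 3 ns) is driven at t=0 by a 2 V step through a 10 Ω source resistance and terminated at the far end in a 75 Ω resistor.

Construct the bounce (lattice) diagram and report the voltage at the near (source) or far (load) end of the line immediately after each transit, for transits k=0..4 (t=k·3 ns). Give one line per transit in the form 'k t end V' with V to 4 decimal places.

Γ_L=0.500000, Γ_S=-0.428571; launch V₁=2·25/35=1.428571
k=0 src: V=1.4286
k=1 load: inc=1.428571, refl=1.428571·0.500000=0.7143; V=0.000000+1.428571+0.714286=2.1429
k=2 src: inc=0.714286, refl=0.714286·-0.428571=-0.3061; V=1.428571+0.714286+-0.306122=1.8367
k=3 load: inc=-0.306122, refl=-0.306122·0.500000=-0.1531; V=2.142857+-0.306122+-0.153061=1.6837
k=4 src: inc=-0.153061, refl=-0.153061·-0.428571=0.0656; V=1.836735+-0.153061+0.065598=1.7493

0 0 source 1.4286
1 3 load 2.1429
2 6 source 1.8367
3 9 load 1.6837
4 12 source 1.7493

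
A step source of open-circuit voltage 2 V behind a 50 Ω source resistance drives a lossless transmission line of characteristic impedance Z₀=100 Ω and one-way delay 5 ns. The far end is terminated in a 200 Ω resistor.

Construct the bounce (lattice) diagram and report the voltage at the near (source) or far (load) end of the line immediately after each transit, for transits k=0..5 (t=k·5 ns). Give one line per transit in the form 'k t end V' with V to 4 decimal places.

0 0 source 1.3333
1 5 load 1.7778
2 10 source 1.6296
3 15 load 1.5802
4 20 source 1.5967
5 25 load 1.6022

Γ_L=0.333333, Γ_S=-0.333333; launch V₁=2·100/150=1.333333
k=0 src: V=1.3333
k=1 load: inc=1.333333, refl=1.333333·0.333333=0.4444; V=0.000000+1.333333+0.444444=1.7778
k=2 src: inc=0.444444, refl=0.444444·-0.333333=-0.1481; V=1.333333+0.444444+-0.148148=1.6296
k=3 load: inc=-0.148148, refl=-0.148148·0.333333=-0.0494; V=1.777778+-0.148148+-0.049383=1.5802
k=4 src: inc=-0.049383, refl=-0.049383·-0.333333=0.0165; V=1.629630+-0.049383+0.016461=1.5967
k=5 load: inc=0.016461, refl=0.016461·0.333333=0.0055; V=1.580247+0.016461+0.005487=1.6022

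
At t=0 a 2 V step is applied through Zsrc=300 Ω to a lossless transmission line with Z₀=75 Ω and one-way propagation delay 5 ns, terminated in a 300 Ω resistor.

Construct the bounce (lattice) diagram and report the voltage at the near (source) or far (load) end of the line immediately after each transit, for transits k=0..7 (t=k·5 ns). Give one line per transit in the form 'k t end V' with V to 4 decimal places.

Γ_L=0.600000, Γ_S=0.600000; launch V₁=2·75/375=0.400000
k=0 src: V=0.4000
k=1 load: inc=0.400000, refl=0.400000·0.600000=0.2400; V=0.000000+0.400000+0.240000=0.6400
k=2 src: inc=0.240000, refl=0.240000·0.600000=0.1440; V=0.400000+0.240000+0.144000=0.7840
k=3 load: inc=0.144000, refl=0.144000·0.600000=0.0864; V=0.640000+0.144000+0.086400=0.8704
k=4 src: inc=0.086400, refl=0.086400·0.600000=0.0518; V=0.784000+0.086400+0.051840=0.9222
k=5 load: inc=0.051840, refl=0.051840·0.600000=0.0311; V=0.870400+0.051840+0.031104=0.9533
k=6 src: inc=0.031104, refl=0.031104·0.600000=0.0187; V=0.922240+0.031104+0.018662=0.9720
k=7 load: inc=0.018662, refl=0.018662·0.600000=0.0112; V=0.953344+0.018662+0.011197=0.9832

0 0 source 0.4000
1 5 load 0.6400
2 10 source 0.7840
3 15 load 0.8704
4 20 source 0.9222
5 25 load 0.9533
6 30 source 0.9720
7 35 load 0.9832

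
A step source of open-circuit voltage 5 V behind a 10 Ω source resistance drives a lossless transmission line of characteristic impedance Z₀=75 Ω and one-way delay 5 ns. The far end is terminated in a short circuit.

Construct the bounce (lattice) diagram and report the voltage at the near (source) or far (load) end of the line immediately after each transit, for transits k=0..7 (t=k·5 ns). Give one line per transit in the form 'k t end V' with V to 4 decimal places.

0 0 source 4.4118
1 5 load 0.0000
2 10 source 3.3737
3 15 load 0.0000
4 20 source 2.5799
5 25 load 0.0000
6 30 source 1.9729
7 35 load 0.0000

Γ_L=-1.000000, Γ_S=-0.764706; launch V₁=5·75/85=4.411765
k=0 src: V=4.4118
k=1 load: inc=4.411765, refl=4.411765·-1.000000=-4.4118; V=0.000000+4.411765+-4.411765=0.0000
k=2 src: inc=-4.411765, refl=-4.411765·-0.764706=3.3737; V=4.411765+-4.411765+3.373702=3.3737
k=3 load: inc=3.373702, refl=3.373702·-1.000000=-3.3737; V=0.000000+3.373702+-3.373702=0.0000
k=4 src: inc=-3.373702, refl=-3.373702·-0.764706=2.5799; V=3.373702+-3.373702+2.579890=2.5799
k=5 load: inc=2.579890, refl=2.579890·-1.000000=-2.5799; V=0.000000+2.579890+-2.579890=0.0000
k=6 src: inc=-2.579890, refl=-2.579890·-0.764706=1.9729; V=2.579890+-2.579890+1.972857=1.9729
k=7 load: inc=1.972857, refl=1.972857·-1.000000=-1.9729; V=0.000000+1.972857+-1.972857=0.0000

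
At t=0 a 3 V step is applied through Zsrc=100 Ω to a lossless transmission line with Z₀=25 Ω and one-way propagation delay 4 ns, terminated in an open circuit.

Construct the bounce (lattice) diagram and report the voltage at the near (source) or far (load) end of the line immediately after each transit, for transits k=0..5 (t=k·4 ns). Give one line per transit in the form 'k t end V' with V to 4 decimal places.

0 0 source 0.6000
1 4 load 1.2000
2 8 source 1.5600
3 12 load 1.9200
4 16 source 2.1360
5 20 load 2.3520

Γ_L=1.000000, Γ_S=0.600000; launch V₁=3·25/125=0.600000
k=0 src: V=0.6000
k=1 load: inc=0.600000, refl=0.600000·1.000000=0.6000; V=0.000000+0.600000+0.600000=1.2000
k=2 src: inc=0.600000, refl=0.600000·0.600000=0.3600; V=0.600000+0.600000+0.360000=1.5600
k=3 load: inc=0.360000, refl=0.360000·1.000000=0.3600; V=1.200000+0.360000+0.360000=1.9200
k=4 src: inc=0.360000, refl=0.360000·0.600000=0.2160; V=1.560000+0.360000+0.216000=2.1360
k=5 load: inc=0.216000, refl=0.216000·1.000000=0.2160; V=1.920000+0.216000+0.216000=2.3520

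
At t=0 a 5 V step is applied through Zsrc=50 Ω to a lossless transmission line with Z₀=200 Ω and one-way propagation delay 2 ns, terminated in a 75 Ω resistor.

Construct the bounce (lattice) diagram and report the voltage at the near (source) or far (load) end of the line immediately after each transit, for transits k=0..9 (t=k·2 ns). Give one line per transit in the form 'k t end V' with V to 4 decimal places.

Γ_L=-0.454545, Γ_S=-0.600000; launch V₁=5·200/250=4.000000
k=0 src: V=4.0000
k=1 load: inc=4.000000, refl=4.000000·-0.454545=-1.8182; V=0.000000+4.000000+-1.818182=2.1818
k=2 src: inc=-1.818182, refl=-1.818182·-0.600000=1.0909; V=4.000000+-1.818182+1.090909=3.2727
k=3 load: inc=1.090909, refl=1.090909·-0.454545=-0.4959; V=2.181818+1.090909+-0.495868=2.7769
k=4 src: inc=-0.495868, refl=-0.495868·-0.600000=0.2975; V=3.272727+-0.495868+0.297521=3.0744
k=5 load: inc=0.297521, refl=0.297521·-0.454545=-0.1352; V=2.776860+0.297521+-0.135237=2.9391
k=6 src: inc=-0.135237, refl=-0.135237·-0.600000=0.0811; V=3.074380+-0.135237+0.081142=3.0203
k=7 load: inc=0.081142, refl=0.081142·-0.454545=-0.0369; V=2.939144+0.081142+-0.036883=2.9834
k=8 src: inc=-0.036883, refl=-0.036883·-0.600000=0.0221; V=3.020285+-0.036883+0.022130=3.0055
k=9 load: inc=0.022130, refl=0.022130·-0.454545=-0.0101; V=2.983403+0.022130+-0.010059=2.9955

0 0 source 4.0000
1 2 load 2.1818
2 4 source 3.2727
3 6 load 2.7769
4 8 source 3.0744
5 10 load 2.9391
6 12 source 3.0203
7 14 load 2.9834
8 16 source 3.0055
9 18 load 2.9955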